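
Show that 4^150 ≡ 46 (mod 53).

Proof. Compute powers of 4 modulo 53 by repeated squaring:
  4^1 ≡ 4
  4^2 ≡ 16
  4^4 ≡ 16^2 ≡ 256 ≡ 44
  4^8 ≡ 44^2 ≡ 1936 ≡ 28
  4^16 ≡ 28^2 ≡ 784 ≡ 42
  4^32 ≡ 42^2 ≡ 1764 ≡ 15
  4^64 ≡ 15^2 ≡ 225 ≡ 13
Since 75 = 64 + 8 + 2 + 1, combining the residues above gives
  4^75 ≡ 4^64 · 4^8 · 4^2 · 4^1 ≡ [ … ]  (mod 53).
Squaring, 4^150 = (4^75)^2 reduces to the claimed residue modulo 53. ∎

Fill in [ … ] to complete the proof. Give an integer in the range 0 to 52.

29

Multiply the listed residues: 13 · 28 · 16 · 4 = 364 → 5824 → 23296.
Reducing modulo 53: 23296 = 439·53 + 29, so 4^75 ≡ 29.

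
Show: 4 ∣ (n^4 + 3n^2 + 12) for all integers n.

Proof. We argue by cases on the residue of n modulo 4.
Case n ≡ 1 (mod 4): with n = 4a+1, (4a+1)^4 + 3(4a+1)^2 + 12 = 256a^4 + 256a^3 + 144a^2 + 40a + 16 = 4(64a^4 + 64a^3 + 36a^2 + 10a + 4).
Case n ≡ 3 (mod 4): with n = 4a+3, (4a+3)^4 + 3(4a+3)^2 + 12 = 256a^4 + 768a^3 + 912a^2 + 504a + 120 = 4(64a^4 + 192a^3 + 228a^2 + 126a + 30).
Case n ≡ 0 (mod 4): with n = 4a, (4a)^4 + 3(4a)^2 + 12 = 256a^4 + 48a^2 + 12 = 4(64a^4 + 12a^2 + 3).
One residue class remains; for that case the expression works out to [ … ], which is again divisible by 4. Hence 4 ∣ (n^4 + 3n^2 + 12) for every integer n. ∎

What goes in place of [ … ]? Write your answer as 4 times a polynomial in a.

4(64a^4 + 128a^3 + 108a^2 + 44a + 10)

Only n ≡ 2 (mod 4) is unaccounted for. Put n = 4a+2:
(4a+2)^4 + 3(4a+2)^2 + 12 expands to 256a^4 + 512a^3 + 432a^2 + 176a + 40,
and factoring out 4 leaves 4(64a^4 + 128a^3 + 108a^2 + 44a + 10).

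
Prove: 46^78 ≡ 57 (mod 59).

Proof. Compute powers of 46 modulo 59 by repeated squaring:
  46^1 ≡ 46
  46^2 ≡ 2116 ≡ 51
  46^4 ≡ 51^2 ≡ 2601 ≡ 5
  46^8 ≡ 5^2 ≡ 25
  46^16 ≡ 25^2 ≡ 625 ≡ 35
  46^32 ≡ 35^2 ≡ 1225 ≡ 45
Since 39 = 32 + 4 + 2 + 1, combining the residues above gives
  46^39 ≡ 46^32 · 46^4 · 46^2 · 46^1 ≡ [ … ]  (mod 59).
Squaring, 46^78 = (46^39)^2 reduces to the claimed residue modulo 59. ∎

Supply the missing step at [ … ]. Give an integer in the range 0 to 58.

36

Multiply the listed residues: 45 · 5 · 51 · 46 = 225 → 11475 → 527850.
Reducing modulo 59: 527850 = 8946·59 + 36, so 46^39 ≡ 36.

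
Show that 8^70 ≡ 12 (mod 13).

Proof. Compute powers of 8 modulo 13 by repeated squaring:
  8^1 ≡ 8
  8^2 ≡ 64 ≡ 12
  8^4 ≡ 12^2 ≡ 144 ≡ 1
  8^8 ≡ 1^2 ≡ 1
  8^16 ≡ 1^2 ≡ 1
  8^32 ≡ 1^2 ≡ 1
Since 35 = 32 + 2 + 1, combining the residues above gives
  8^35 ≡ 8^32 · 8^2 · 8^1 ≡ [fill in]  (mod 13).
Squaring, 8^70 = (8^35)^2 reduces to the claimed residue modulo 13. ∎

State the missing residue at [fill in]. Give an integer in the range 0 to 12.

8^32 · 8^2 · 8^1 ≡ 1 · 12 · 8 = 96.
96 mod 13 = 5, so 8^35 ≡ 5 (mod 13).

5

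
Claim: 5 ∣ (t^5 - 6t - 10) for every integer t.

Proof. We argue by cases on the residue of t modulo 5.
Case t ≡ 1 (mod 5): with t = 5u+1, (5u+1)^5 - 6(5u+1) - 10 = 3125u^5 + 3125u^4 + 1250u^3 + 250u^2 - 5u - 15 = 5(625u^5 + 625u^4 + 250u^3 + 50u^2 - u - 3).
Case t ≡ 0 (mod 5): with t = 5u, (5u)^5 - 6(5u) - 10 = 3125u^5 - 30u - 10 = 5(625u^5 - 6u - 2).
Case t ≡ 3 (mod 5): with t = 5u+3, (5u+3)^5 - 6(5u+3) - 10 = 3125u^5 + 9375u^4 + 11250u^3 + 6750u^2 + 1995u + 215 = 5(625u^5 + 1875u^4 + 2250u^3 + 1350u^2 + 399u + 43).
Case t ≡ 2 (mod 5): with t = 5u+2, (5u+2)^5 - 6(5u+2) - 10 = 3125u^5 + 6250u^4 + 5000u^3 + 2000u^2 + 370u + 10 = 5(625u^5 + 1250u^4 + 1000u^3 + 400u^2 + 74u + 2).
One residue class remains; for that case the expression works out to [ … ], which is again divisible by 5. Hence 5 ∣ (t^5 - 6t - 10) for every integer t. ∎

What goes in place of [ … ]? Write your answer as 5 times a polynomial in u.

5(625u^5 + 2500u^4 + 4000u^3 + 3200u^2 + 1274u + 198)

The residues treated are {1, 0, 3, 2}, so the missing case is t ≡ 4 (mod 5); write t = 5u+4.
Then (5u+4)^5 - 6(5u+4) - 10 = 3125u^5 + 12500u^4 + 20000u^3 + 16000u^2 + 6370u + 990 = 5(625u^5 + 2500u^4 + 4000u^3 + 3200u^2 + 1274u + 198).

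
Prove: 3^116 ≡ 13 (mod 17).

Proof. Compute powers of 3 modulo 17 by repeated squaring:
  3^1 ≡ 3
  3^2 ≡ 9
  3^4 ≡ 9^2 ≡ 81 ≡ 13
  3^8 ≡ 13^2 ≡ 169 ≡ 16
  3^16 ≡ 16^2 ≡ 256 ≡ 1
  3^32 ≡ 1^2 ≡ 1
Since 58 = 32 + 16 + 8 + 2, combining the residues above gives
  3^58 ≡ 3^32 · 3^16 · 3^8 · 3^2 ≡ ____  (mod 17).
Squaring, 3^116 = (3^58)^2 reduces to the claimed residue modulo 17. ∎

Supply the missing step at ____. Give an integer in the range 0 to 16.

3^32 · 3^16 · 3^8 · 3^2 ≡ 1 · 1 · 16 · 9 = 144.
144 mod 17 = 8, so 3^58 ≡ 8 (mod 17).

8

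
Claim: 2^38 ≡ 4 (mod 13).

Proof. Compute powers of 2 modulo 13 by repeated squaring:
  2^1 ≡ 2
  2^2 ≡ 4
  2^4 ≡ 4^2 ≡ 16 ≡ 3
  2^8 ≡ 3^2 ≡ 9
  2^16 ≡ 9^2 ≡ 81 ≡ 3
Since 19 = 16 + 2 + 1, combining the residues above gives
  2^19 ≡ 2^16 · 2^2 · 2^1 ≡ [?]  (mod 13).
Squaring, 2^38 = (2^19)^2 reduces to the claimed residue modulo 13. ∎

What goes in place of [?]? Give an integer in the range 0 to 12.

2^16 · 2^2 · 2^1 ≡ 3 · 4 · 2 = 24.
24 mod 13 = 11, so 2^19 ≡ 11 (mod 13).

11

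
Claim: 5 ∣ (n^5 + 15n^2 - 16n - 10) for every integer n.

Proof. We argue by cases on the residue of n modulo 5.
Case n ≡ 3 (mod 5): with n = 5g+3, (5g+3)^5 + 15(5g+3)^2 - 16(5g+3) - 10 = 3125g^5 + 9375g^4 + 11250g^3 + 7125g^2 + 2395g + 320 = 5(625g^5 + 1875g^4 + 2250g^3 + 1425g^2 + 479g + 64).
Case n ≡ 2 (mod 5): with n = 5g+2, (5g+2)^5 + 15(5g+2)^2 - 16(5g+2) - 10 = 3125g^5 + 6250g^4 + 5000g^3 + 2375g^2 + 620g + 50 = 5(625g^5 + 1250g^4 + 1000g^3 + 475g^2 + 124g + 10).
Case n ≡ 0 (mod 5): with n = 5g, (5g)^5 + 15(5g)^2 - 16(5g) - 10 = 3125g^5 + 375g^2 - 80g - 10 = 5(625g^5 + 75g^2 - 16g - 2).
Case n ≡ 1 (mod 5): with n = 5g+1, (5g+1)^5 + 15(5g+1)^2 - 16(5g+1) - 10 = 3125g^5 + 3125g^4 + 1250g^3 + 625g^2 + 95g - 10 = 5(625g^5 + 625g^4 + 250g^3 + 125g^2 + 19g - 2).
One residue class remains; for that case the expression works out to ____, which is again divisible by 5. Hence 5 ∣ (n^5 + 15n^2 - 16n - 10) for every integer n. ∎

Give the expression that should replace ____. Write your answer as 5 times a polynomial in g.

The residues treated are {3, 2, 0, 1}, so the missing case is n ≡ 4 (mod 5); write n = 5g+4.
Then (5g+4)^5 + 15(5g+4)^2 - 16(5g+4) - 10 = 3125g^5 + 12500g^4 + 20000g^3 + 16375g^2 + 6920g + 1190 = 5(625g^5 + 2500g^4 + 4000g^3 + 3275g^2 + 1384g + 238).

5(625g^5 + 2500g^4 + 4000g^3 + 3275g^2 + 1384g + 238)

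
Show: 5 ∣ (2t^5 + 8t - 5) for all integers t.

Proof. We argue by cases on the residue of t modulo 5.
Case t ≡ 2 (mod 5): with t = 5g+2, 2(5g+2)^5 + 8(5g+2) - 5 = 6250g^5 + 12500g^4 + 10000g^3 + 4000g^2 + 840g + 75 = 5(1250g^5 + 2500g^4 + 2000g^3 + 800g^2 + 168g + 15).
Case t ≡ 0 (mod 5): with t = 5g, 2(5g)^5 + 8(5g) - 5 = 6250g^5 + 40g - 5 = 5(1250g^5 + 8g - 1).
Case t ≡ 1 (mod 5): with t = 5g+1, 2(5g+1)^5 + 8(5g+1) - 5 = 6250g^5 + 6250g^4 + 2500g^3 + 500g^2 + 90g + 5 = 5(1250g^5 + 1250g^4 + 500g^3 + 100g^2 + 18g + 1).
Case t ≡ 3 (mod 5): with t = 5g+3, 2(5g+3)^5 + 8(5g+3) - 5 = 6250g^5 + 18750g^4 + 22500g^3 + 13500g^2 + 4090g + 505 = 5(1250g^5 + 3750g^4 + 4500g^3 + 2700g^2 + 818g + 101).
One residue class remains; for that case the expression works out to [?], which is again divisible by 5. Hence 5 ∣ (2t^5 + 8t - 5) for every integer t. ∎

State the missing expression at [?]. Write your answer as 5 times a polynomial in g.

5(1250g^5 + 5000g^4 + 8000g^3 + 6400g^2 + 2568g + 415)

The residues treated are {2, 0, 1, 3}, so the missing case is t ≡ 4 (mod 5); write t = 5g+4.
Then 2(5g+4)^5 + 8(5g+4) - 5 = 6250g^5 + 25000g^4 + 40000g^3 + 32000g^2 + 12840g + 2075 = 5(1250g^5 + 5000g^4 + 8000g^3 + 6400g^2 + 2568g + 415).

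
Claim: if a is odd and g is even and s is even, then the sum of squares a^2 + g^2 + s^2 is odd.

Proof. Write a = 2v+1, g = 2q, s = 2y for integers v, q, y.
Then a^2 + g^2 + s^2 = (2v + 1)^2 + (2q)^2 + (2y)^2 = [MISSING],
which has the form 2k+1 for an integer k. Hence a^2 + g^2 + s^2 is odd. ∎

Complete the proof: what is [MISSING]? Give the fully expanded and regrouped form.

2(2q^2 + 2v^2 + 2v + 2y^2) + 1

(2v + 1)^2 + (2q)^2 + (2y)^2 = 4q^2 + 4v^2 + 4v + 4y^2 + 1
= 2(2q^2 + 2v^2 + 2v + 2y^2) + 1.
Since 2q^2 + 2v^2 + 2v + 2y^2 is an integer, the sum of squares is of the form 2k+1 for an integer k.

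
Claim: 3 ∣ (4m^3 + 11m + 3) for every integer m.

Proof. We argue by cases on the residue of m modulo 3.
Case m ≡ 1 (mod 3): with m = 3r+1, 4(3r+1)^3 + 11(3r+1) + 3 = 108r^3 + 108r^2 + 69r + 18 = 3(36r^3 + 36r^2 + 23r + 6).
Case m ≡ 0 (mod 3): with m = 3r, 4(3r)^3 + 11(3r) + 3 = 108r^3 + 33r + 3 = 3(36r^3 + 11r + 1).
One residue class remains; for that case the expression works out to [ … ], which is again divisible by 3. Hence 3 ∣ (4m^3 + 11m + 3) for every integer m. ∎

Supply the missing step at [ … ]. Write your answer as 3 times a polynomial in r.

The residues treated are {1, 0}, so the missing case is m ≡ 2 (mod 3); write m = 3r+2.
Then 4(3r+2)^3 + 11(3r+2) + 3 = 108r^3 + 216r^2 + 177r + 57 = 3(36r^3 + 72r^2 + 59r + 19).

3(36r^3 + 72r^2 + 59r + 19)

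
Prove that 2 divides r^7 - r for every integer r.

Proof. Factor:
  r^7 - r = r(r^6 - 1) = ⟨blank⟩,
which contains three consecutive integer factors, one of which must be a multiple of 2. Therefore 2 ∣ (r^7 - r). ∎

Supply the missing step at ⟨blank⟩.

r^6 - 1 = (r^2 - 1)(r^4 + r^2 + 1), and r^2 - 1 = (r-1)(r+1).
So r(r^6 - 1) = (r - 1)r(r + 1)(r^4 + r^2 + 1).

(r - 1)r(r + 1)(r^4 + r^2 + 1)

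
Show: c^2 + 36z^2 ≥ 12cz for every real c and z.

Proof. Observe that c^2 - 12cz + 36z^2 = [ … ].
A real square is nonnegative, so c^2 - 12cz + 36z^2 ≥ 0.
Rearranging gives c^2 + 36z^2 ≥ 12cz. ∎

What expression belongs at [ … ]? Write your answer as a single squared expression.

The leading and trailing coefficients are 1^2 and 6^2, and 12 = 2·1·6, so the trinomial is (c - 6z)^2.
Hence c^2 - 12cz + 36z^2 ≥ 0.

(c - 6z)^2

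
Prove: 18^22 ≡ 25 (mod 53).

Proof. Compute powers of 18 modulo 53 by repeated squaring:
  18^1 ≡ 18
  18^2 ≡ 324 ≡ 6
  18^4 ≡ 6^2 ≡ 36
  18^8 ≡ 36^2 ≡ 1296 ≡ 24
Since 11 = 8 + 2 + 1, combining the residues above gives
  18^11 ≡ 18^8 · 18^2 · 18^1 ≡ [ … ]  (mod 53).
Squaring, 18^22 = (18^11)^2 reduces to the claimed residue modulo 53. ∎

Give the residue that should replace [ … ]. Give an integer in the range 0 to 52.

48

18^8 · 18^2 · 18^1 ≡ 24 · 6 · 18 = 2592.
2592 mod 53 = 48, so 18^11 ≡ 48 (mod 53).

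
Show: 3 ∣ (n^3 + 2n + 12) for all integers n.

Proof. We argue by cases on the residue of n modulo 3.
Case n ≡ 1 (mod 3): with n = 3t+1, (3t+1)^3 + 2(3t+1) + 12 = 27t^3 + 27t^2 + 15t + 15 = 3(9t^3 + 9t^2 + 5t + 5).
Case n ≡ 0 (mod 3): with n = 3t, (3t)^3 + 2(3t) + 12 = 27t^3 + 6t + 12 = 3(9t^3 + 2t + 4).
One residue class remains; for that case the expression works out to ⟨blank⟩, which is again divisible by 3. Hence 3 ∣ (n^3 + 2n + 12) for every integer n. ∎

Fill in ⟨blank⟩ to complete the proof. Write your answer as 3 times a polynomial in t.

3(9t^3 + 18t^2 + 14t + 8)

Only n ≡ 2 (mod 3) is unaccounted for. Put n = 3t+2:
(3t+2)^3 + 2(3t+2) + 12 expands to 27t^3 + 54t^2 + 42t + 24,
and factoring out 3 leaves 3(9t^3 + 18t^2 + 14t + 8).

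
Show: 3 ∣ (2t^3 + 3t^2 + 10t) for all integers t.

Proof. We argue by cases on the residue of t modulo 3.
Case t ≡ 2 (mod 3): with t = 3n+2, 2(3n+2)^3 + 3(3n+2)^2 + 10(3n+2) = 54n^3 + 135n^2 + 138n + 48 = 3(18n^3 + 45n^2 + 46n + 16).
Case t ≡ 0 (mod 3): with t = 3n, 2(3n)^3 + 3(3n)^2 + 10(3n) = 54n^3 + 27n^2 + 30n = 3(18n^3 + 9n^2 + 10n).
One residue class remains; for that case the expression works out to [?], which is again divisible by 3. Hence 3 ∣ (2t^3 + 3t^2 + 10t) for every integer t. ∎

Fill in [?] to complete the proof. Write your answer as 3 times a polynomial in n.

3(18n^3 + 27n^2 + 22n + 5)

The residues treated are {2, 0}, so the missing case is t ≡ 1 (mod 3); write t = 3n+1.
Then 2(3n+1)^3 + 3(3n+1)^2 + 10(3n+1) = 54n^3 + 81n^2 + 66n + 15 = 3(18n^3 + 27n^2 + 22n + 5).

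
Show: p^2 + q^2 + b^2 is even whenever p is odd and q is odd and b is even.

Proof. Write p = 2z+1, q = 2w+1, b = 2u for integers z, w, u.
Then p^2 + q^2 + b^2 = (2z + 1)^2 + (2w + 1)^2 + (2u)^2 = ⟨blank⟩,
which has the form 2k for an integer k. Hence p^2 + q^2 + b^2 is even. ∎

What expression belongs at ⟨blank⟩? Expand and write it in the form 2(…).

2(2u^2 + 2w^2 + 2w + 2z^2 + 2z + 1)

Expanding: (2z + 1)^2 + (2w + 1)^2 + (2u)^2 = 4u^2 + 4w^2 + 4w + 4z^2 + 4z + 2.
Every term is even; pulling out the factor of 2 gives 2(2u^2 + 2w^2 + 2w + 2z^2 + 2z + 1).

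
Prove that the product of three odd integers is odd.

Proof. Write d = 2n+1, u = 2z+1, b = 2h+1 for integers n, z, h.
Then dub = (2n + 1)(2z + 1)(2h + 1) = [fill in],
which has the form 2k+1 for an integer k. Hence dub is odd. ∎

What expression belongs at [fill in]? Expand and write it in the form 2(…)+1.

(2n + 1)(2z + 1)(2h + 1) = 8hnz + 4hn + 4hz + 2h + 4nz + 2n + 2z + 1
= 2(4hnz + 2hn + 2hz + h + 2nz + n + z) + 1.
Since 4hnz + 2hn + 2hz + h + 2nz + n + z is an integer, the product is of the form 2k+1 for an integer k.

2(4hnz + 2hn + 2hz + h + 2nz + n + z) + 1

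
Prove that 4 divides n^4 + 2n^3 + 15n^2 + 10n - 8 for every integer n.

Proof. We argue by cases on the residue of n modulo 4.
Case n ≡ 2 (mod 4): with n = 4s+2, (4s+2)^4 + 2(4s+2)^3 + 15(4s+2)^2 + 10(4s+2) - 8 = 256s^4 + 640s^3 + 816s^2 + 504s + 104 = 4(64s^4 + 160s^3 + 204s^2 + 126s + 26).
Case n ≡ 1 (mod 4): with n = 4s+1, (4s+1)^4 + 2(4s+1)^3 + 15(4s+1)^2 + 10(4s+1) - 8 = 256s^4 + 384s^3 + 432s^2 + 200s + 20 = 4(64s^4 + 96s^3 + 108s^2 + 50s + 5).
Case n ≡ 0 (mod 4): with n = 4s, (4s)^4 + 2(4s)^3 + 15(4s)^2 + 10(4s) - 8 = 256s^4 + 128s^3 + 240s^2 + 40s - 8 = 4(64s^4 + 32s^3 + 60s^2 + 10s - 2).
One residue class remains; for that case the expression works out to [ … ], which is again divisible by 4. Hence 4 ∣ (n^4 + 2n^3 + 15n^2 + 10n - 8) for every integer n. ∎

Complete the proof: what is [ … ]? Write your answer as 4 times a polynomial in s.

4(64s^4 + 224s^3 + 348s^2 + 262s + 73)

Only n ≡ 3 (mod 4) is unaccounted for. Put n = 4s+3:
(4s+3)^4 + 2(4s+3)^3 + 15(4s+3)^2 + 10(4s+3) - 8 expands to 256s^4 + 896s^3 + 1392s^2 + 1048s + 292,
and factoring out 4 leaves 4(64s^4 + 224s^3 + 348s^2 + 262s + 73).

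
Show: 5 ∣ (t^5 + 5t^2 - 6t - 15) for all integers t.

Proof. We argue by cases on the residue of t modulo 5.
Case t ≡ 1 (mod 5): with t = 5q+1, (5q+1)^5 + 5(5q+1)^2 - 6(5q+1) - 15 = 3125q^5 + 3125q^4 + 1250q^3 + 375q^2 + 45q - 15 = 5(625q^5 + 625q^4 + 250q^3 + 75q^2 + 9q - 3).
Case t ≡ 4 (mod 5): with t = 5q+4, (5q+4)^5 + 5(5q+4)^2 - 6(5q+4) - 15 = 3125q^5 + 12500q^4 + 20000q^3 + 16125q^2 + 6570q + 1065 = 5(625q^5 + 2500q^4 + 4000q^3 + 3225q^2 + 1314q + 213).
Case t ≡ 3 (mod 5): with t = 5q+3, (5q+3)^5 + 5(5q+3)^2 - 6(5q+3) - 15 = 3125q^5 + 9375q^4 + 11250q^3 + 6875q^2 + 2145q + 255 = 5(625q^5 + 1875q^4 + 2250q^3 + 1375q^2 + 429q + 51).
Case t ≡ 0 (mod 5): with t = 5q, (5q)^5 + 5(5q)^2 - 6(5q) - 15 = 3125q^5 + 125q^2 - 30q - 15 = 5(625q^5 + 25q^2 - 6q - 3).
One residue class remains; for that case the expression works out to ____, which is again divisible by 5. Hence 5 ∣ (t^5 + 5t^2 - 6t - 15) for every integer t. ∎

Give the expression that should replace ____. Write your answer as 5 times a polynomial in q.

5(625q^5 + 1250q^4 + 1000q^3 + 425q^2 + 94q + 5)

Only t ≡ 2 (mod 5) is unaccounted for. Put t = 5q+2:
(5q+2)^5 + 5(5q+2)^2 - 6(5q+2) - 15 expands to 3125q^5 + 6250q^4 + 5000q^3 + 2125q^2 + 470q + 25,
and factoring out 5 leaves 5(625q^5 + 1250q^4 + 1000q^3 + 425q^2 + 94q + 5).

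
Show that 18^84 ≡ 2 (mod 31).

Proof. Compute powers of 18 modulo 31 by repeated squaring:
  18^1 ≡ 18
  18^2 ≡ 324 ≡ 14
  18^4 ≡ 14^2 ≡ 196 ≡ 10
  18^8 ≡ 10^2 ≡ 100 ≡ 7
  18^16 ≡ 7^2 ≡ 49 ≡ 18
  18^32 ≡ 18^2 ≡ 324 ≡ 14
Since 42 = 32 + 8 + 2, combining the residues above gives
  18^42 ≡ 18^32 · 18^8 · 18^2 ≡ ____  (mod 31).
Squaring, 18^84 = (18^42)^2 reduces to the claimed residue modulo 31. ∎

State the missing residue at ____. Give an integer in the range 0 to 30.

18^32 · 18^8 · 18^2 ≡ 14 · 7 · 14 = 1372.
1372 mod 31 = 8, so 18^42 ≡ 8 (mod 31).

8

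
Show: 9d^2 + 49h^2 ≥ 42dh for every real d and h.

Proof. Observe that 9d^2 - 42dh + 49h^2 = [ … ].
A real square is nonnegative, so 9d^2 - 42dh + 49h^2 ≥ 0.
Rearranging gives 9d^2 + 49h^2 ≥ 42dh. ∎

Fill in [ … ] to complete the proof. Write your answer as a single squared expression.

The leading and trailing coefficients are 3^2 and 7^2, and 42 = 2·3·7, so the trinomial is (3d - 7h)^2.
Hence 9d^2 - 42dh + 49h^2 ≥ 0.

(3d - 7h)^2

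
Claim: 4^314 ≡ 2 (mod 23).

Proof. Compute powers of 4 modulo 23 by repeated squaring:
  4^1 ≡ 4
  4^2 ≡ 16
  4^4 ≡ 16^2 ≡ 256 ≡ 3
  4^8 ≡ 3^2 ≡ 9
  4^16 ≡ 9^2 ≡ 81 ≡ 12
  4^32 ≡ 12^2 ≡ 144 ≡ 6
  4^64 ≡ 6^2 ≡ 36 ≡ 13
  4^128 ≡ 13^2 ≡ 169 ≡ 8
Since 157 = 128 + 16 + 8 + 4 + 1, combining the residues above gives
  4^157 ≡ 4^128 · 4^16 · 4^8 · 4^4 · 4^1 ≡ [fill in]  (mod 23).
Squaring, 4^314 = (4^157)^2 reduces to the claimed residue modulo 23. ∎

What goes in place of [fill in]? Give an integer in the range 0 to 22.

Multiply the listed residues: 8 · 12 · 9 · 3 · 4 = 96 → 864 → 2592 → 10368.
Reducing modulo 23: 10368 = 450·23 + 18, so 4^157 ≡ 18.

18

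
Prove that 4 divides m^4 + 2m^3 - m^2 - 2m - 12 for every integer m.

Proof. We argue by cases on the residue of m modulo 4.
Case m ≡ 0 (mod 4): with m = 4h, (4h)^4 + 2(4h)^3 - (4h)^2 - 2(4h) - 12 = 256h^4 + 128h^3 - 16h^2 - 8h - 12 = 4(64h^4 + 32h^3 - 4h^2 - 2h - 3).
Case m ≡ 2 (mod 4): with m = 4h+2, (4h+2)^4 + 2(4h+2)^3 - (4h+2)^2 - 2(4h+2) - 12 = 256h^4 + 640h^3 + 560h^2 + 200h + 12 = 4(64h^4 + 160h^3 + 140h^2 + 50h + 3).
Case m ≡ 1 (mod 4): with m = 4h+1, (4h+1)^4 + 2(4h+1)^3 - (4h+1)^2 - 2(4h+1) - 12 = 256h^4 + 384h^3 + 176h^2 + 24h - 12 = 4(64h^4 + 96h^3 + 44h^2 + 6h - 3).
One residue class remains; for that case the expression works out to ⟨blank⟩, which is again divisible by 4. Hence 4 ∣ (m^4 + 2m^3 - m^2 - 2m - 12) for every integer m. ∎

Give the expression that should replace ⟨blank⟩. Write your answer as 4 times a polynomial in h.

4(64h^4 + 224h^3 + 284h^2 + 154h + 27)

The residues treated are {0, 2, 1}, so the missing case is m ≡ 3 (mod 4); write m = 4h+3.
Then (4h+3)^4 + 2(4h+3)^3 - (4h+3)^2 - 2(4h+3) - 12 = 256h^4 + 896h^3 + 1136h^2 + 616h + 108 = 4(64h^4 + 224h^3 + 284h^2 + 154h + 27).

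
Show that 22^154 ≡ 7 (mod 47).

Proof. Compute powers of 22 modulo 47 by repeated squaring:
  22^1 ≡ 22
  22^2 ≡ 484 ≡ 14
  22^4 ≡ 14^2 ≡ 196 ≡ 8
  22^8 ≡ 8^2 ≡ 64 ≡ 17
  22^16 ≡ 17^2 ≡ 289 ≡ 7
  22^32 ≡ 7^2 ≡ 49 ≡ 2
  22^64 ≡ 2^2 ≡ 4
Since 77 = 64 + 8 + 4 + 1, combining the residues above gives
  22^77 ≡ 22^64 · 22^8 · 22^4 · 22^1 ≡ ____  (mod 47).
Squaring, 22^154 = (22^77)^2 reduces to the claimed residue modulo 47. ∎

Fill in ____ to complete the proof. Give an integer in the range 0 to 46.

30

Multiply the listed residues: 4 · 17 · 8 · 22 = 68 → 544 → 11968.
Reducing modulo 47: 11968 = 254·47 + 30, so 22^77 ≡ 30.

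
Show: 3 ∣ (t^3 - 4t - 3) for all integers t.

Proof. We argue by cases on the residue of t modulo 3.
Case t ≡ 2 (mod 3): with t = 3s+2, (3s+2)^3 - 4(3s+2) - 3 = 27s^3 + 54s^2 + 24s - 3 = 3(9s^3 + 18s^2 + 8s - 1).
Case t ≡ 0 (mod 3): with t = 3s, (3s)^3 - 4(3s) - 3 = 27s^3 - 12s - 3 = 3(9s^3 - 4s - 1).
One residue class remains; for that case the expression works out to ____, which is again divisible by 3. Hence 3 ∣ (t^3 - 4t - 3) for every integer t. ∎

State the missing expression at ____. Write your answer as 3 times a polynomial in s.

3(9s^3 + 9s^2 - s - 2)

Only t ≡ 1 (mod 3) is unaccounted for. Put t = 3s+1:
(3s+1)^3 - 4(3s+1) - 3 expands to 27s^3 + 27s^2 - 3s - 6,
and factoring out 3 leaves 3(9s^3 + 9s^2 - s - 2).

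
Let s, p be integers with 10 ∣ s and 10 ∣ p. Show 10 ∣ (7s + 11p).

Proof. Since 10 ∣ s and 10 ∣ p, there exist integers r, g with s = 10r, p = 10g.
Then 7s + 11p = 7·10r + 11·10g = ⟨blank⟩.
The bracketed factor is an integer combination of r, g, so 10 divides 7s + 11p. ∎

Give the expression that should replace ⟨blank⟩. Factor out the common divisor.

Each term has a factor of 10: 7·10r + 11·10g = 10·(11g + 7r).
Since 11g + 7r is an integer, 10 ∣ (7s + 11p).

10(11g + 7r)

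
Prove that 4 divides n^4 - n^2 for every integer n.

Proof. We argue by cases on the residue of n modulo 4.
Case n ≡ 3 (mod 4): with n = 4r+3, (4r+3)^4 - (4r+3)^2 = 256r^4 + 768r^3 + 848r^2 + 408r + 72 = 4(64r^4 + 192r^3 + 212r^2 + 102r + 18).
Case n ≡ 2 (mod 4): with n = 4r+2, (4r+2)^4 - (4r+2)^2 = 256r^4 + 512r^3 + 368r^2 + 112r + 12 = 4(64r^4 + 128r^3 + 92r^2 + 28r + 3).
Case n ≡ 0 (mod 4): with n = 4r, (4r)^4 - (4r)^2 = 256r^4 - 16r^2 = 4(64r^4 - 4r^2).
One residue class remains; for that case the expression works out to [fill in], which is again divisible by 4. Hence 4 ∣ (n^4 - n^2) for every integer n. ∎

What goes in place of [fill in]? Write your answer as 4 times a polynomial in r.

4(64r^4 + 64r^3 + 20r^2 + 2r)

The residues treated are {3, 2, 0}, so the missing case is n ≡ 1 (mod 4); write n = 4r+1.
Then (4r+1)^4 - (4r+1)^2 = 256r^4 + 256r^3 + 80r^2 + 8r = 4(64r^4 + 64r^3 + 20r^2 + 2r).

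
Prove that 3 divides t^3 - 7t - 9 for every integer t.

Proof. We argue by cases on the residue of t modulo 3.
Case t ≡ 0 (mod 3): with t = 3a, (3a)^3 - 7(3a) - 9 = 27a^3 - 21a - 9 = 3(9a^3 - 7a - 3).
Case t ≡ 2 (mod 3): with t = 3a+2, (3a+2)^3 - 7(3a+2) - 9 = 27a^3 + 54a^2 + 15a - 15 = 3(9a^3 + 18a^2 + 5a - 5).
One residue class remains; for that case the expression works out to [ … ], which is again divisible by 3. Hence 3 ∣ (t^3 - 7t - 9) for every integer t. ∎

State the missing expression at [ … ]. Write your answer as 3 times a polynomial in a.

The residues treated are {0, 2}, so the missing case is t ≡ 1 (mod 3); write t = 3a+1.
Then (3a+1)^3 - 7(3a+1) - 9 = 27a^3 + 27a^2 - 12a - 15 = 3(9a^3 + 9a^2 - 4a - 5).

3(9a^3 + 9a^2 - 4a - 5)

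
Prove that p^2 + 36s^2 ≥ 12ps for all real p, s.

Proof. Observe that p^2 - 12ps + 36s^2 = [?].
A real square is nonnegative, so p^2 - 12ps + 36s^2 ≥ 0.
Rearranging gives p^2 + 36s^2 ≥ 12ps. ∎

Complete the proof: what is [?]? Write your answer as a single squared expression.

(p - 6s)^2

The leading and trailing coefficients are 1^2 and 6^2, and 12 = 2·1·6, so the trinomial is (p - 6s)^2.
Hence p^2 - 12ps + 36s^2 ≥ 0.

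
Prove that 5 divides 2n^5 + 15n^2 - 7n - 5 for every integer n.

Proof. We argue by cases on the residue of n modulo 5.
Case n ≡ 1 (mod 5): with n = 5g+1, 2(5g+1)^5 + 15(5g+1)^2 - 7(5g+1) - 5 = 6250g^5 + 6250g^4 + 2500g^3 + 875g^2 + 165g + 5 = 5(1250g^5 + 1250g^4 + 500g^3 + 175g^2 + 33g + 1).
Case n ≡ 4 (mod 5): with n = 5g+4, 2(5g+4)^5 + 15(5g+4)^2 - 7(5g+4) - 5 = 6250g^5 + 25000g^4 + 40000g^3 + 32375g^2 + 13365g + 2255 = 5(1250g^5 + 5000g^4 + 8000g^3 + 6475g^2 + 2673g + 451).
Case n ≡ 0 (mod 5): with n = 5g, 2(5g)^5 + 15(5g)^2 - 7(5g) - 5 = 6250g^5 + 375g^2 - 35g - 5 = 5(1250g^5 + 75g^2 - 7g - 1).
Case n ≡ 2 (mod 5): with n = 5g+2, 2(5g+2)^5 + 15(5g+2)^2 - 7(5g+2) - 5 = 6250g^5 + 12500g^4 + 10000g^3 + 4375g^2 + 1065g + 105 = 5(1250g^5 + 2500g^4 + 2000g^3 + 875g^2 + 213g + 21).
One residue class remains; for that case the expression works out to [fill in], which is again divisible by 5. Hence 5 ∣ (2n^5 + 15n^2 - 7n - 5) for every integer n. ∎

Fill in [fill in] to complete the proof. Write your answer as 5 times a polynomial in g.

Only n ≡ 3 (mod 5) is unaccounted for. Put n = 5g+3:
2(5g+3)^5 + 15(5g+3)^2 - 7(5g+3) - 5 expands to 6250g^5 + 18750g^4 + 22500g^3 + 13875g^2 + 4465g + 595,
and factoring out 5 leaves 5(1250g^5 + 3750g^4 + 4500g^3 + 2775g^2 + 893g + 119).

5(1250g^5 + 3750g^4 + 4500g^3 + 2775g^2 + 893g + 119)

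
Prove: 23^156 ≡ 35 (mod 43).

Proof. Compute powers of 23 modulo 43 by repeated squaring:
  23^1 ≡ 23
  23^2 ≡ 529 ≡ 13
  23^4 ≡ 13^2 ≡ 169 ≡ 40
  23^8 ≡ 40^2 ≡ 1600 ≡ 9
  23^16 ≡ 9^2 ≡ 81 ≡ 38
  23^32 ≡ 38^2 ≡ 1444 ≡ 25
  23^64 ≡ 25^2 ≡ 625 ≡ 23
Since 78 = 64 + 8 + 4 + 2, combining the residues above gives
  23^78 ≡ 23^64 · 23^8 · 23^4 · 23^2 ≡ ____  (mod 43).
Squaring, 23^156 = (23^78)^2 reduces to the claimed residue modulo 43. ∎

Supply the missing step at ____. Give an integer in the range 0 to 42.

11

Multiply the listed residues: 23 · 9 · 40 · 13 = 207 → 8280 → 107640.
Reducing modulo 43: 107640 = 2503·43 + 11, so 23^78 ≡ 11.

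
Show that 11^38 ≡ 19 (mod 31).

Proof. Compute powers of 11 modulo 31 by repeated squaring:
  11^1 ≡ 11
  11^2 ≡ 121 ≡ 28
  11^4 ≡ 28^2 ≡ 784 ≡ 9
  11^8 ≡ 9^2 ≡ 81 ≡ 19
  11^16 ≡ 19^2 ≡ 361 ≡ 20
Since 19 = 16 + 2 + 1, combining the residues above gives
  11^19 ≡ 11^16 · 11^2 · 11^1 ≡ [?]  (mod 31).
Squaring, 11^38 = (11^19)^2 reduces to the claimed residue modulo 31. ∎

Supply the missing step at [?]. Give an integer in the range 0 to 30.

11^16 · 11^2 · 11^1 ≡ 20 · 28 · 11 = 6160.
6160 mod 31 = 22, so 11^19 ≡ 22 (mod 31).

22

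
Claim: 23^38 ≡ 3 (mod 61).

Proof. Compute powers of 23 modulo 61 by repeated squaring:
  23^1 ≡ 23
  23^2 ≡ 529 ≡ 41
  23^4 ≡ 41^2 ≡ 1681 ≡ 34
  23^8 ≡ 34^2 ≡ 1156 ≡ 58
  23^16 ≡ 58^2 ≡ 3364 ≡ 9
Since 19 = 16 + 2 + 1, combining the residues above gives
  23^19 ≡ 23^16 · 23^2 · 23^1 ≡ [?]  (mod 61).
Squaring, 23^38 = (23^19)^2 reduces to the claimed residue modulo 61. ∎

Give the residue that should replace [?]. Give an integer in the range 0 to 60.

23^16 · 23^2 · 23^1 ≡ 9 · 41 · 23 = 8487.
8487 mod 61 = 8, so 23^19 ≡ 8 (mod 61).

8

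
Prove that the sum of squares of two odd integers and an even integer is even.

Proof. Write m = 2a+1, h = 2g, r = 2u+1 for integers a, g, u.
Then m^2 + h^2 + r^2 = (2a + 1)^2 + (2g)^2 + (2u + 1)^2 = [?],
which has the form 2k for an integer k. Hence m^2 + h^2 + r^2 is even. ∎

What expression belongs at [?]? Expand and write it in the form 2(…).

2(2a^2 + 2a + 2g^2 + 2u^2 + 2u + 1)

Expanding: (2a + 1)^2 + (2g)^2 + (2u + 1)^2 = 4a^2 + 4a + 4g^2 + 4u^2 + 4u + 2.
Every term is even; pulling out the factor of 2 gives 2(2a^2 + 2a + 2g^2 + 2u^2 + 2u + 1).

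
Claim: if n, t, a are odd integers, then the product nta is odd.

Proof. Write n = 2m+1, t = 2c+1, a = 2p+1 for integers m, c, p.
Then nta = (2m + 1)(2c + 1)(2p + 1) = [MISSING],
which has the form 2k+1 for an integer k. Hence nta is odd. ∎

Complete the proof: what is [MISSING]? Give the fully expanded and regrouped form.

(2m + 1)(2c + 1)(2p + 1) = 8cmp + 4cm + 4cp + 2c + 4mp + 2m + 2p + 1
= 2(4cmp + 2cm + 2cp + c + 2mp + m + p) + 1.
Since 4cmp + 2cm + 2cp + c + 2mp + m + p is an integer, the product is of the form 2k+1 for an integer k.

2(4cmp + 2cm + 2cp + c + 2mp + m + p) + 1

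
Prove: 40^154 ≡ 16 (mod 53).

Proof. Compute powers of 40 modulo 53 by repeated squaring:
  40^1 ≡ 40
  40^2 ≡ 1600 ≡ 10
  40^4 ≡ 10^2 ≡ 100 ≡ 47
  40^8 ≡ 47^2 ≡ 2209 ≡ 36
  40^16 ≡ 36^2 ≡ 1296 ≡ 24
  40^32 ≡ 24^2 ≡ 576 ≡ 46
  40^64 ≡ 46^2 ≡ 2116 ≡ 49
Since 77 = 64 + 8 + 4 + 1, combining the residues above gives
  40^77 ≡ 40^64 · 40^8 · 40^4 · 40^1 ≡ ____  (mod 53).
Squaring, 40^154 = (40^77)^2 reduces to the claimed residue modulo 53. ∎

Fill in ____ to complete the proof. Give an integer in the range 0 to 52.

Multiply the listed residues: 49 · 36 · 47 · 40 = 1764 → 82908 → 3316320.
Reducing modulo 53: 3316320 = 62572·53 + 4, so 40^77 ≡ 4.

4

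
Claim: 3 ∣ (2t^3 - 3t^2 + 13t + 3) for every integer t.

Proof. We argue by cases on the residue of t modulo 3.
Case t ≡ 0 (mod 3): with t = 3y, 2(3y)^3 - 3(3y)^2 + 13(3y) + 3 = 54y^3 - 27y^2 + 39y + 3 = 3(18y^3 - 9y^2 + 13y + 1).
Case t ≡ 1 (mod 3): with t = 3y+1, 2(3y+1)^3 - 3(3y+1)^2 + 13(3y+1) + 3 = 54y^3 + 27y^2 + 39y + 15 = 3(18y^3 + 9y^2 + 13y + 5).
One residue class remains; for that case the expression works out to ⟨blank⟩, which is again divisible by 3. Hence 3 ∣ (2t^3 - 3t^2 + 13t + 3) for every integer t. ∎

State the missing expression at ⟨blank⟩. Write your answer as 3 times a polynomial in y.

The residues treated are {0, 1}, so the missing case is t ≡ 2 (mod 3); write t = 3y+2.
Then 2(3y+2)^3 - 3(3y+2)^2 + 13(3y+2) + 3 = 54y^3 + 81y^2 + 75y + 33 = 3(18y^3 + 27y^2 + 25y + 11).

3(18y^3 + 27y^2 + 25y + 11)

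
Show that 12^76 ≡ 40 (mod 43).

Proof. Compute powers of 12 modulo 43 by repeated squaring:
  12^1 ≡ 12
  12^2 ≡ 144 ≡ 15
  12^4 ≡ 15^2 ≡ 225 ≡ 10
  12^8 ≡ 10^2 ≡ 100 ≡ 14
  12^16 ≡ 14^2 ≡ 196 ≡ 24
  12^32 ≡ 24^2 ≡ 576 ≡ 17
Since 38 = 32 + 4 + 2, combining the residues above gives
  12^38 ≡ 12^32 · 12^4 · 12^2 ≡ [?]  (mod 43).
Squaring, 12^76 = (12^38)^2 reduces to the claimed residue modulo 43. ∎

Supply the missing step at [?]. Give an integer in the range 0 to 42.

13

Multiply the listed residues: 17 · 10 · 15 = 170 → 2550.
Reducing modulo 43: 2550 = 59·43 + 13, so 12^38 ≡ 13.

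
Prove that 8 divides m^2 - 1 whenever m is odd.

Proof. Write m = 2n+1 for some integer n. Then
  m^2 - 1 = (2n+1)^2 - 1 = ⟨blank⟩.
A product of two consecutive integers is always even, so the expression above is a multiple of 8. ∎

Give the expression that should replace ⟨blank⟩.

(2n+1)^2 - 1 = 4n^2 + 4n + 1 - 1 = 4n^2 + 4n = 4n(n+1).
Since n and n+1 are consecutive, n(n+1) is even, and 4·(even) is a multiple of 8.

4n(n + 1)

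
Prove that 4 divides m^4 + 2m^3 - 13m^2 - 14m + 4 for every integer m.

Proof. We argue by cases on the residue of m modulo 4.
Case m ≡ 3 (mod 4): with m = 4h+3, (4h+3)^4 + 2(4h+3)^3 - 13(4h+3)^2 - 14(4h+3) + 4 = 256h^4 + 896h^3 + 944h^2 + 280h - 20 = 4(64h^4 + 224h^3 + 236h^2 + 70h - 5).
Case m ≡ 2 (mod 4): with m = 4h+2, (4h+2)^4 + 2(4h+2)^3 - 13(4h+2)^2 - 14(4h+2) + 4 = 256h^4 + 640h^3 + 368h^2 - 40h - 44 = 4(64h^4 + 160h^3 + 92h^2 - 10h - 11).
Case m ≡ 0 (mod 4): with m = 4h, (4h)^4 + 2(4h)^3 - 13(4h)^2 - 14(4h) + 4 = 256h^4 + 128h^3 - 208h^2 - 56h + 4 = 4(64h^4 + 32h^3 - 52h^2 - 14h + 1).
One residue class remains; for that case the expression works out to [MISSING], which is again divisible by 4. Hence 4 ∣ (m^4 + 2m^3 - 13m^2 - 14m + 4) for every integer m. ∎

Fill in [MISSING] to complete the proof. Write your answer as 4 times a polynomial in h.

Only m ≡ 1 (mod 4) is unaccounted for. Put m = 4h+1:
(4h+1)^4 + 2(4h+1)^3 - 13(4h+1)^2 - 14(4h+1) + 4 expands to 256h^4 + 384h^3 - 16h^2 - 120h - 20,
and factoring out 4 leaves 4(64h^4 + 96h^3 - 4h^2 - 30h - 5).

4(64h^4 + 96h^3 - 4h^2 - 30h - 5)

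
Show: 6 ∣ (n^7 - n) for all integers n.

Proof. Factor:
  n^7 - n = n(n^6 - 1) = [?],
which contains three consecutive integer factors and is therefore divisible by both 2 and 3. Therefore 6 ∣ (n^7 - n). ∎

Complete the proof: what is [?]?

n^6 - 1 = (n^2 - 1)(n^4 + n^2 + 1), and n^2 - 1 = (n-1)(n+1).
So n(n^6 - 1) = (n - 1)n(n + 1)(n^4 + n^2 + 1).

(n - 1)n(n + 1)(n^4 + n^2 + 1)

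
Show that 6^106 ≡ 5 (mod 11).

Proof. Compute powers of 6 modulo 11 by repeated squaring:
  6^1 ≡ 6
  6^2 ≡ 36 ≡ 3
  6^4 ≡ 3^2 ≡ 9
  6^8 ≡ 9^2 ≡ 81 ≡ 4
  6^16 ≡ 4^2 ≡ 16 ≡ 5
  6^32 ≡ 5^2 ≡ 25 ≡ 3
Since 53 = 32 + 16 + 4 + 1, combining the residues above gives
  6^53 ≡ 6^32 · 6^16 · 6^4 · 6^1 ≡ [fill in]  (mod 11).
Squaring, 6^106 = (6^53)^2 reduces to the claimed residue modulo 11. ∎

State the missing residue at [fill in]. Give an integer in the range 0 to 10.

7

6^32 · 6^16 · 6^4 · 6^1 ≡ 3 · 5 · 9 · 6 = 810.
810 mod 11 = 7, so 6^53 ≡ 7 (mod 11).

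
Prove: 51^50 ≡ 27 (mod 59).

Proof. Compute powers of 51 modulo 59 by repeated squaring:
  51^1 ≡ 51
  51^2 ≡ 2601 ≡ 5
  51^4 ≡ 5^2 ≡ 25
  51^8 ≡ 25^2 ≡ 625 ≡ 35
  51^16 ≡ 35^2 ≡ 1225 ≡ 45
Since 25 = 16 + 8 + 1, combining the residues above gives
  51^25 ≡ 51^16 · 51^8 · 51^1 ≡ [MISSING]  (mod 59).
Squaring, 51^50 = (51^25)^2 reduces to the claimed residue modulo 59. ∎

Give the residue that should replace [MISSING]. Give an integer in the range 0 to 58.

Multiply the listed residues: 45 · 35 · 51 = 1575 → 80325.
Reducing modulo 59: 80325 = 1361·59 + 26, so 51^25 ≡ 26.

26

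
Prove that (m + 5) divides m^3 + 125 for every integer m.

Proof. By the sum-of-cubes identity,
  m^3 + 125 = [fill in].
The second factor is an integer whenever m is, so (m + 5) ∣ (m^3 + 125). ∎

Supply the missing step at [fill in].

(m + 5)(m^2 - 5m + 25)

a^3 + b^3 = (a + b)(a^2 - ab + b^2). With a = m, b = 5:
m^3 + 125 = (m + 5)(m^2 - 5m + 25).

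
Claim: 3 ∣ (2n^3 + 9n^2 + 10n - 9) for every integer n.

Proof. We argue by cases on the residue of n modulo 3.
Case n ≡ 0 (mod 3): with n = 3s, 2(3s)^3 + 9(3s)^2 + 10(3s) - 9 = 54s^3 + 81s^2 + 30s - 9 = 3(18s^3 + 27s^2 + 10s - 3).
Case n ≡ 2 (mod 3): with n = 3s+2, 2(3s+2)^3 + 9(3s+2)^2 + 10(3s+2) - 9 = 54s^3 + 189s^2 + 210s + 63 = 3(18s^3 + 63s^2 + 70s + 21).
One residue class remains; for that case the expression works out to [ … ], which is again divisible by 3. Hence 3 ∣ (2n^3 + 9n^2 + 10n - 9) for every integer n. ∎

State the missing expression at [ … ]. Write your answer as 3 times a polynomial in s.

3(18s^3 + 45s^2 + 34s + 4)

Only n ≡ 1 (mod 3) is unaccounted for. Put n = 3s+1:
2(3s+1)^3 + 9(3s+1)^2 + 10(3s+1) - 9 expands to 54s^3 + 135s^2 + 102s + 12,
and factoring out 3 leaves 3(18s^3 + 45s^2 + 34s + 4).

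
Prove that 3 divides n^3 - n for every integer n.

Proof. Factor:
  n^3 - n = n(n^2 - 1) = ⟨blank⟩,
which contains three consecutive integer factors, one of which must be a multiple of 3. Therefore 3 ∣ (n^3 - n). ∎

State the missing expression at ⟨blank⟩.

(n - 1)n(n + 1)

n(n^2 - 1) = n(n - 1)(n + 1) = (n - 1)n(n + 1).
These three factors are consecutive integers, so their product is divisible by 3.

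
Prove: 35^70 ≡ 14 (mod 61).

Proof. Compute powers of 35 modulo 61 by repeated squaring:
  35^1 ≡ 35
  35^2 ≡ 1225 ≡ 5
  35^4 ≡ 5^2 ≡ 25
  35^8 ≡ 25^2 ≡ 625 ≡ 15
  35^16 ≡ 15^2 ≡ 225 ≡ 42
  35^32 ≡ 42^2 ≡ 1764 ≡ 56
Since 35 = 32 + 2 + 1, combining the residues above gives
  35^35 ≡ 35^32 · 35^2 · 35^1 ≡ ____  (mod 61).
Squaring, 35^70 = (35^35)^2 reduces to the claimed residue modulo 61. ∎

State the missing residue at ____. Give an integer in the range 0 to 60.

Multiply the listed residues: 56 · 5 · 35 = 280 → 9800.
Reducing modulo 61: 9800 = 160·61 + 40, so 35^35 ≡ 40.

40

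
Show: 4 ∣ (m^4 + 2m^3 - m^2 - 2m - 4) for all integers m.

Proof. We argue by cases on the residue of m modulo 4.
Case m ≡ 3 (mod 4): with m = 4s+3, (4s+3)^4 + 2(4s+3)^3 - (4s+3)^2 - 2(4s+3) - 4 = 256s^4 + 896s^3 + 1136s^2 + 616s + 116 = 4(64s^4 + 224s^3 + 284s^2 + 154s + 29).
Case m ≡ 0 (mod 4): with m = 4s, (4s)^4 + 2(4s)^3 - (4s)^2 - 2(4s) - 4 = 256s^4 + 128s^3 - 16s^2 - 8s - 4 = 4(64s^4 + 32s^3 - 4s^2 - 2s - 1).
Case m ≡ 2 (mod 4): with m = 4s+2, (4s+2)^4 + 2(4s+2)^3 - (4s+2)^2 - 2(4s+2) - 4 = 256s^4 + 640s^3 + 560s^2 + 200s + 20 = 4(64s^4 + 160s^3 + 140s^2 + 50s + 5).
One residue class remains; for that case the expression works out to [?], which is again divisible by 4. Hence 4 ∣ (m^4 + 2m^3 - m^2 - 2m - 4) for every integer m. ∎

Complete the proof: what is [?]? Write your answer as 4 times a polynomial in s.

Only m ≡ 1 (mod 4) is unaccounted for. Put m = 4s+1:
(4s+1)^4 + 2(4s+1)^3 - (4s+1)^2 - 2(4s+1) - 4 expands to 256s^4 + 384s^3 + 176s^2 + 24s - 4,
and factoring out 4 leaves 4(64s^4 + 96s^3 + 44s^2 + 6s - 1).

4(64s^4 + 96s^3 + 44s^2 + 6s - 1)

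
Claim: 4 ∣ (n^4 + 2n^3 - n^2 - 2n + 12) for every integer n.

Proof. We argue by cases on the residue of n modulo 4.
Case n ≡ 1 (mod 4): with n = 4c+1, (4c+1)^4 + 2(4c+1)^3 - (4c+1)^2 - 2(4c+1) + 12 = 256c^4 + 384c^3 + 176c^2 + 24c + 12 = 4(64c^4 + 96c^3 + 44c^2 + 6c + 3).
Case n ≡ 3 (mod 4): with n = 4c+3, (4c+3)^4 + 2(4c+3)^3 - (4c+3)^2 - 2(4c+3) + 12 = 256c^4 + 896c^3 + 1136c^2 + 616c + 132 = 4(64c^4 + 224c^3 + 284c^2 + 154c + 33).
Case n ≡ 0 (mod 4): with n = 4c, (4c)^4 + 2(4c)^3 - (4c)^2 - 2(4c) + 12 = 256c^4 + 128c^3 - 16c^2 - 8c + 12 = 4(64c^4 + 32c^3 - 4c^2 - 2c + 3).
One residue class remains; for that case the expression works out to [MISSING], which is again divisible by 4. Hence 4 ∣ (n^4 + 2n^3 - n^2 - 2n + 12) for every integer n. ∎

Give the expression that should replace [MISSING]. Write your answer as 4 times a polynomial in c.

4(64c^4 + 160c^3 + 140c^2 + 50c + 9)

Only n ≡ 2 (mod 4) is unaccounted for. Put n = 4c+2:
(4c+2)^4 + 2(4c+2)^3 - (4c+2)^2 - 2(4c+2) + 12 expands to 256c^4 + 640c^3 + 560c^2 + 200c + 36,
and factoring out 4 leaves 4(64c^4 + 160c^3 + 140c^2 + 50c + 9).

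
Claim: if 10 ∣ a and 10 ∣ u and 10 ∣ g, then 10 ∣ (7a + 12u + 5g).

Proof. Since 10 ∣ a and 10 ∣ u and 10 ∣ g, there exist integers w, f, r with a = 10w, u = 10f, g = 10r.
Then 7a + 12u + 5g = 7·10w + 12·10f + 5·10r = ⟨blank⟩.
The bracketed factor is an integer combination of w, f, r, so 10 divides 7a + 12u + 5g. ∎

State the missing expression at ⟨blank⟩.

10(12f + 5r + 7w)

Pull the common 10 out of every term: 7·10w + 12·10f + 5·10r = 10(12f + 5r + 7w).
12f + 5r + 7w is an integer, which exhibits the divisibility.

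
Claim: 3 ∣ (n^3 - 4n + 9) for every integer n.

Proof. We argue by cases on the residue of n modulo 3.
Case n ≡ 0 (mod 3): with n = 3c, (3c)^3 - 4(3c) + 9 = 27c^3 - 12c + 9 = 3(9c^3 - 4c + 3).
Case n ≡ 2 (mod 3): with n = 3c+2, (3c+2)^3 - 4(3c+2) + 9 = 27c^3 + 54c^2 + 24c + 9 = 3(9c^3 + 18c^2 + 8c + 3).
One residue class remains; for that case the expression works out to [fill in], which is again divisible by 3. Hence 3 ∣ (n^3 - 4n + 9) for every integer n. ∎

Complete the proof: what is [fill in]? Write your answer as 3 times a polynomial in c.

Only n ≡ 1 (mod 3) is unaccounted for. Put n = 3c+1:
(3c+1)^3 - 4(3c+1) + 9 expands to 27c^3 + 27c^2 - 3c + 6,
and factoring out 3 leaves 3(9c^3 + 9c^2 - c + 2).

3(9c^3 + 9c^2 - c + 2)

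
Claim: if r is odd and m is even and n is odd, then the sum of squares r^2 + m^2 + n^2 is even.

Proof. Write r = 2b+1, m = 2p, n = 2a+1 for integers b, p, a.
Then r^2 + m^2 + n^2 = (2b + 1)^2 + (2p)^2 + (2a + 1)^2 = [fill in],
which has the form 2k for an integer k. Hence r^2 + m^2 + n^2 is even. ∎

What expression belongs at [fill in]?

2(2a^2 + 2a + 2b^2 + 2b + 2p^2 + 1)

(2b + 1)^2 + (2p)^2 + (2a + 1)^2 = 4a^2 + 4a + 4b^2 + 4b + 4p^2 + 2
= 2(2a^2 + 2a + 2b^2 + 2b + 2p^2 + 1).
Since 2a^2 + 2a + 2b^2 + 2b + 2p^2 + 1 is an integer, the sum of squares is of the form 2k for an integer k.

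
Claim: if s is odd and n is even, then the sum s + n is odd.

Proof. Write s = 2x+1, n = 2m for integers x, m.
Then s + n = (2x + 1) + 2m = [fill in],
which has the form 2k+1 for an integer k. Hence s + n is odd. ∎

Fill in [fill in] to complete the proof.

Expanding: (2x + 1) + 2m = 2m + 2x + 1.
Every term except the constant is even, so this is 2(m + x) + 1,
and m + x ∈ ℤ gives the required form.

2(m + x) + 1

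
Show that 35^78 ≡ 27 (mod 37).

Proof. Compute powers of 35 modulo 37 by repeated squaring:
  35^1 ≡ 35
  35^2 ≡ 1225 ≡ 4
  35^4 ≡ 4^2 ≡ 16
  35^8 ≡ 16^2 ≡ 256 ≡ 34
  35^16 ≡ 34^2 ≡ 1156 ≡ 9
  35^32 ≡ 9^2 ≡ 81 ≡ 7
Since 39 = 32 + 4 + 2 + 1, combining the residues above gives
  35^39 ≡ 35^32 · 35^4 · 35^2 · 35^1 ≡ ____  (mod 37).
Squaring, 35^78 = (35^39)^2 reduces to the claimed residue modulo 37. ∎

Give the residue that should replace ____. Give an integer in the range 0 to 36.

29

35^32 · 35^4 · 35^2 · 35^1 ≡ 7 · 16 · 4 · 35 = 15680.
15680 mod 37 = 29, so 35^39 ≡ 29 (mod 37).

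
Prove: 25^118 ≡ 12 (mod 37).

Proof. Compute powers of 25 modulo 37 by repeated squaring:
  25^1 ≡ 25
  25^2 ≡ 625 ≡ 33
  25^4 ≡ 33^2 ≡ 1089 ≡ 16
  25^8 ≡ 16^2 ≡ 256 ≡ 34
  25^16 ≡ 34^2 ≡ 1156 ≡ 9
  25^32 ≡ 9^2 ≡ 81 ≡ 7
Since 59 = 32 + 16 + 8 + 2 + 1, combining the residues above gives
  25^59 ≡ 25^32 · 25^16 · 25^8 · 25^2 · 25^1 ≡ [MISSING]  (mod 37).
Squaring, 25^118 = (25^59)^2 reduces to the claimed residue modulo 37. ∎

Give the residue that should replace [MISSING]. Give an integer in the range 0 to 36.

25^32 · 25^16 · 25^8 · 25^2 · 25^1 ≡ 7 · 9 · 34 · 33 · 25 = 1767150.
1767150 mod 37 = 30, so 25^59 ≡ 30 (mod 37).

30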